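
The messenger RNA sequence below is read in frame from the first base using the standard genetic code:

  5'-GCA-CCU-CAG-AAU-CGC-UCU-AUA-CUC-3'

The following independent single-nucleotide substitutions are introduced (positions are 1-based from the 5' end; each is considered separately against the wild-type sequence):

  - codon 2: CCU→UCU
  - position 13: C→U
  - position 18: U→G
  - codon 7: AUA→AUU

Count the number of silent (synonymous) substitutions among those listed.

Codon 2: CCU (Pro) → UCU (Ser) — missense.
Codon 5: CGC (Arg) → UGC (Cys) — missense.
Codon 6: UCU (Ser) → UCG (Ser) — synonymous.
Codon 7: AUA (Ile) → AUU (Ile) — synonymous.
Synonymous: 2 of 4.

2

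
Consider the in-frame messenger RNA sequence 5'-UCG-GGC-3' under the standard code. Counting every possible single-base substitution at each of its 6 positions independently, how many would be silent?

Codon 1 (UCG, Ser): 3 synonymous substitutions.
Codon 2 (GGC, Gly): 3 synonymous substitutions.
Total: 3 + 3 = 6.

6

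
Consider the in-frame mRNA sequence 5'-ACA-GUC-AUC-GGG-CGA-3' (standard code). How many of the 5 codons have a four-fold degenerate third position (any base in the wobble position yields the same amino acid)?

4

Codon 1 ACA (Thr): third position 4-fold.
Codon 2 GUC (Val): third position 4-fold.
Codon 3 AUC (Ile): third position 3-fold.
Codon 4 GGG (Gly): third position 4-fold.
Codon 5 CGA (Arg): third position 4-fold.
Four-fold degenerate third positions: 4.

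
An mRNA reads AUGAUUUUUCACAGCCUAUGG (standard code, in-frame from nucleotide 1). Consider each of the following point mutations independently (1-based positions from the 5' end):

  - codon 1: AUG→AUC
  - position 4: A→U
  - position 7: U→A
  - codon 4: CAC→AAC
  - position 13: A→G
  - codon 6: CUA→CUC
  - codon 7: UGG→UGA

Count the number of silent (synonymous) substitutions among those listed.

Codon 1: AUG (Met) → AUC (Ile) — missense.
Codon 2: AUU (Ile) → UUU (Phe) — missense.
Codon 3: UUU (Phe) → AUU (Ile) — missense.
Codon 4: CAC (His) → AAC (Asn) — missense.
Codon 5: AGC (Ser) → GGC (Gly) — missense.
Codon 6: CUA (Leu) → CUC (Leu) — synonymous.
Codon 7: UGG (Trp) → UGA (Stop) — nonsense.
Synonymous: 1 of 7.

1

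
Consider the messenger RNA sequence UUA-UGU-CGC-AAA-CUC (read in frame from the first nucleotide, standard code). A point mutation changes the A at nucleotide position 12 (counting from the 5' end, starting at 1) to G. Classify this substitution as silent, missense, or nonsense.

silent

Position 12 falls in codon 4: AAA → Lys.
After the substitution the codon is AAG → Lys.
Both encode Lys, so the change is synonymous.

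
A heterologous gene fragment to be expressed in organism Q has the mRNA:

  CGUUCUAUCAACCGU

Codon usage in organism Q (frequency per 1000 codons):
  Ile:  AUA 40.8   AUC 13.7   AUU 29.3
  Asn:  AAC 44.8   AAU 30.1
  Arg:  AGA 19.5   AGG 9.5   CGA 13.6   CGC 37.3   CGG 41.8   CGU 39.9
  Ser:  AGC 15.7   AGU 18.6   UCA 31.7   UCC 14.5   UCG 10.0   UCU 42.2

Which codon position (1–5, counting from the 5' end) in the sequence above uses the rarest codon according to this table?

3

Codon 1 CGU (Arg): 39.9 per 1000.
Codon 2 UCU (Ser): 42.2 per 1000.
Codon 3 AUC (Ile): 13.7 per 1000.
Codon 4 AAC (Asn): 44.8 per 1000.
Codon 5 CGU (Arg): 39.9 per 1000.
Lowest frequency is 13.7 at codon 3.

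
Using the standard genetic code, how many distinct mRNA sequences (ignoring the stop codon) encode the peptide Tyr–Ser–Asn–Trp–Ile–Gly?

288

Tyr: 2 codons.
Ser: 6 codons.
Asn: 2 codons.
Trp: 1 codon.
Ile: 3 codons.
Gly: 4 codons.
2 × 6 × 2 × 1 × 3 × 4 = 288.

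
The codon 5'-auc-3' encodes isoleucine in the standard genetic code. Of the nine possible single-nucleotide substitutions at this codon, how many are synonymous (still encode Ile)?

2

Position 1: none → 0 synonymous.
Position 2: none → 0 synonymous.
Position 3: AUU, AUA → 2 synonymous.
Total: 0 + 0 + 2 = 2.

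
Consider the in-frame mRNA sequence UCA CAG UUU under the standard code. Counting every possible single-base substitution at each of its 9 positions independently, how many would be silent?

5

Codon 1 (UCA, Ser): 3 synonymous substitutions.
Codon 2 (CAG, Gln): 1 synonymous substitution.
Codon 3 (UUU, Phe): 1 synonymous substitution.
Total: 3 + 1 + 1 = 5.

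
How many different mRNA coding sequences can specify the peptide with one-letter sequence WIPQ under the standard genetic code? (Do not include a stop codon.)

Trp: 1 codon.
Ile: 3 codons.
Pro: 4 codons.
Gln: 2 codons.
1 × 3 × 4 × 2 = 24.

24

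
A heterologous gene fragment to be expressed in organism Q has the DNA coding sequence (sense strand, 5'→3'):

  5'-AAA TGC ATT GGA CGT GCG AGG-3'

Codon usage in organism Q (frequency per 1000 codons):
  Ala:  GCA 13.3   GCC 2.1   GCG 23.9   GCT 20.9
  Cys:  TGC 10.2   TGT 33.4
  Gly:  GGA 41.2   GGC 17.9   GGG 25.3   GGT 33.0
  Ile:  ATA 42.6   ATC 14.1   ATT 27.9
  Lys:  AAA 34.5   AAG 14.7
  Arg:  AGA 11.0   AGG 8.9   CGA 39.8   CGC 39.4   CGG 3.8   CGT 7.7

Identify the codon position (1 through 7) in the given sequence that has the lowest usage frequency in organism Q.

5

Codon 1 AAA (Lys): 34.5 per 1000.
Codon 2 TGC (Cys): 10.2 per 1000.
Codon 3 ATT (Ile): 27.9 per 1000.
Codon 4 GGA (Gly): 41.2 per 1000.
Codon 5 CGT (Arg): 7.7 per 1000.
Codon 6 GCG (Ala): 23.9 per 1000.
Codon 7 AGG (Arg): 8.9 per 1000.
Lowest frequency is 7.7 at codon 5.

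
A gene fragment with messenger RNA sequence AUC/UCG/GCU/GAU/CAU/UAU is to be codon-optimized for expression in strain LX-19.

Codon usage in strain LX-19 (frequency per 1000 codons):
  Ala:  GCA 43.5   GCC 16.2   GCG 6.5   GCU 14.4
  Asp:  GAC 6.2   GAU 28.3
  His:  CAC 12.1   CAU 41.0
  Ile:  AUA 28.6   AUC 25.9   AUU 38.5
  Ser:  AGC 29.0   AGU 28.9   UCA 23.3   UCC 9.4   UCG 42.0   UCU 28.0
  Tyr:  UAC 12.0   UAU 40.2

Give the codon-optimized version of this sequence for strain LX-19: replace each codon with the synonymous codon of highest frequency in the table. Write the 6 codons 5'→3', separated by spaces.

AUU UCG GCA GAU CAU UAU

Codon 1 (Ile): best is AUU at 38.5.
Codon 2 (Ser): best is UCG at 42.0.
Codon 3 (Ala): best is GCA at 43.5.
Codon 4 (Asp): best is GAU at 28.3.
Codon 5 (His): best is CAU at 41.0.
Codon 6 (Tyr): best is UAU at 40.2.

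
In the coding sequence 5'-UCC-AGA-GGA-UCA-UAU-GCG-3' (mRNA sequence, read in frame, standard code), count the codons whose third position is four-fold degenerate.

Codon 1 UCC (Ser): third position 4-fold.
Codon 2 AGA (Arg): third position 2-fold.
Codon 3 GGA (Gly): third position 4-fold.
Codon 4 UCA (Ser): third position 4-fold.
Codon 5 UAU (Tyr): third position 2-fold.
Codon 6 GCG (Ala): third position 4-fold.
Four-fold degenerate third positions: 4.

4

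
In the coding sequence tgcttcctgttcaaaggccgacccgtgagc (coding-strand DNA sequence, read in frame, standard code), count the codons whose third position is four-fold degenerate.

Codon 1 TGC (Cys): third position 2-fold.
Codon 2 TTC (Phe): third position 2-fold.
Codon 3 CTG (Leu): third position 4-fold.
Codon 4 TTC (Phe): third position 2-fold.
Codon 5 AAA (Lys): third position 2-fold.
Codon 6 GGC (Gly): third position 4-fold.
Codon 7 CGA (Arg): third position 4-fold.
Codon 8 CCC (Pro): third position 4-fold.
Codon 9 GTG (Val): third position 4-fold.
Codon 10 AGC (Ser): third position 2-fold.
Four-fold degenerate third positions: 5.

5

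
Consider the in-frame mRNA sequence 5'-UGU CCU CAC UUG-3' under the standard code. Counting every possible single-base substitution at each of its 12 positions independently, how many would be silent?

Codon 1 (UGU, Cys): 1 synonymous substitution.
Codon 2 (CCU, Pro): 3 synonymous substitutions.
Codon 3 (CAC, His): 1 synonymous substitution.
Codon 4 (UUG, Leu): 2 synonymous substitutions.
Total: 1 + 3 + 1 + 2 = 7.

7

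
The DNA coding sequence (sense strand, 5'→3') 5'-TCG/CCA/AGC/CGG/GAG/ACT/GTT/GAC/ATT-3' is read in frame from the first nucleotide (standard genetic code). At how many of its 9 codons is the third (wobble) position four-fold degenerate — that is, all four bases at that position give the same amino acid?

Codon 1 TCG (Ser): third position 4-fold.
Codon 2 CCA (Pro): third position 4-fold.
Codon 3 AGC (Ser): third position 2-fold.
Codon 4 CGG (Arg): third position 4-fold.
Codon 5 GAG (Glu): third position 2-fold.
Codon 6 ACT (Thr): third position 4-fold.
Codon 7 GTT (Val): third position 4-fold.
Codon 8 GAC (Asp): third position 2-fold.
Codon 9 ATT (Ile): third position 3-fold.
Four-fold degenerate third positions: 5.

5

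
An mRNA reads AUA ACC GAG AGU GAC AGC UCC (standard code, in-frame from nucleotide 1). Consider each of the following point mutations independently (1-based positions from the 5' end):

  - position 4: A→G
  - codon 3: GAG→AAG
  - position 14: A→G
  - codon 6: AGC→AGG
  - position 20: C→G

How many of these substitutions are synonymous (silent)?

Codon 2: ACC (Thr) → GCC (Ala) — missense.
Codon 3: GAG (Glu) → AAG (Lys) — missense.
Codon 5: GAC (Asp) → GGC (Gly) — missense.
Codon 6: AGC (Ser) → AGG (Arg) — missense.
Codon 7: UCC (Ser) → UGC (Cys) — missense.
Synonymous: 0 of 5.

0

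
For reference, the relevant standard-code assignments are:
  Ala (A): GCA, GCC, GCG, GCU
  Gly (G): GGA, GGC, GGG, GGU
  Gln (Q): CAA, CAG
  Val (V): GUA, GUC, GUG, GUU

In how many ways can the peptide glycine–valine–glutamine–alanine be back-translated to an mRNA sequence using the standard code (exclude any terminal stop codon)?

128

Gly: 4 codons.
Val: 4 codons.
Gln: 2 codons.
Ala: 4 codons.
4 × 4 × 2 × 4 = 128.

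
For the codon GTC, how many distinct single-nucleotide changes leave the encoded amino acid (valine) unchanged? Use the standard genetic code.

Position 1: none → 0 synonymous.
Position 2: none → 0 synonymous.
Position 3: GTT, GTA, GTG → 3 synonymous.
Total: 0 + 0 + 3 = 3.

3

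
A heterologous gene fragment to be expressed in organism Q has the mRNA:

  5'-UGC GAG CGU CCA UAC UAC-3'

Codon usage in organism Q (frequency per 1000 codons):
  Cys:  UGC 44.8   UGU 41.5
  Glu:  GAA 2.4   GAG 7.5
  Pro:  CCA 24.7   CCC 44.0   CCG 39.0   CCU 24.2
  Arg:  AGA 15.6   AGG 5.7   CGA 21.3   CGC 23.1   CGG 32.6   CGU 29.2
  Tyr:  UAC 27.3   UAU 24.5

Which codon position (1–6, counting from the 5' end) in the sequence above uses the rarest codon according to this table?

Codon 1 UGC (Cys): 44.8 per 1000.
Codon 2 GAG (Glu): 7.5 per 1000.
Codon 3 CGU (Arg): 29.2 per 1000.
Codon 4 CCA (Pro): 24.7 per 1000.
Codon 5 UAC (Tyr): 27.3 per 1000.
Codon 6 UAC (Tyr): 27.3 per 1000.
Lowest frequency is 7.5 at codon 2.

2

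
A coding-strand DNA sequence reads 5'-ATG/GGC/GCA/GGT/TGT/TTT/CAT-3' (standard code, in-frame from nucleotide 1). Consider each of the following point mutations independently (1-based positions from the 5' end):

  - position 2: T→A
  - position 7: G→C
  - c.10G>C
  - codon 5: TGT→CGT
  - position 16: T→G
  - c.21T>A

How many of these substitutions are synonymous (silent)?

0

Codon 1: ATG (Met) → AAG (Lys) — missense.
Codon 3: GCA (Ala) → CCA (Pro) — missense.
Codon 4: GGT (Gly) → CGT (Arg) — missense.
Codon 5: TGT (Cys) → CGT (Arg) — missense.
Codon 6: TTT (Phe) → GTT (Val) — missense.
Codon 7: CAT (His) → CAA (Gln) — missense.
Synonymous: 0 of 6.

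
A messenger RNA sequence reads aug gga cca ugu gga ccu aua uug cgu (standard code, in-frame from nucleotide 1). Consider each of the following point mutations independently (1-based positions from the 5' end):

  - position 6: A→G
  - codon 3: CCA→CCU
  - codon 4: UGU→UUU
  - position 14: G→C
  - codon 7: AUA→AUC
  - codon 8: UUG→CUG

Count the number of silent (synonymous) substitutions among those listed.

Codon 2: GGA (Gly) → GGG (Gly) — synonymous.
Codon 3: CCA (Pro) → CCU (Pro) — synonymous.
Codon 4: UGU (Cys) → UUU (Phe) — missense.
Codon 5: GGA (Gly) → GCA (Ala) — missense.
Codon 7: AUA (Ile) → AUC (Ile) — synonymous.
Codon 8: UUG (Leu) → CUG (Leu) — synonymous.
Synonymous: 4 of 6.

4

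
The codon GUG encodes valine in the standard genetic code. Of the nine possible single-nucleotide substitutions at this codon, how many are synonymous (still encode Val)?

3

Position 1: none → 0 synonymous.
Position 2: none → 0 synonymous.
Position 3: GUU, GUC, GUA → 3 synonymous.
Total: 0 + 0 + 3 = 3.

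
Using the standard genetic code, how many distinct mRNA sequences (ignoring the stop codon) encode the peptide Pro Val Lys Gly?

Pro: 4 codons.
Val: 4 codons.
Lys: 2 codons.
Gly: 4 codons.
4 × 4 × 2 × 4 = 128.

128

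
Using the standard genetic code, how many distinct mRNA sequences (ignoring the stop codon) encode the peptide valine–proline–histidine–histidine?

Val: 4 codons.
Pro: 4 codons.
His: 2 codons.
His: 2 codons.
4 × 4 × 2 × 2 = 64.

64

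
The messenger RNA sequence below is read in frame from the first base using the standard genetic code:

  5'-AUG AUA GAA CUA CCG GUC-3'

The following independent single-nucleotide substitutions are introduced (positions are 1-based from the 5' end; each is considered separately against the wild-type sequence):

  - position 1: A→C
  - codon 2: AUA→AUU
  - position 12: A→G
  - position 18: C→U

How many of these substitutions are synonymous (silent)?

3

Codon 1: AUG (Met) → CUG (Leu) — missense.
Codon 2: AUA (Ile) → AUU (Ile) — synonymous.
Codon 4: CUA (Leu) → CUG (Leu) — synonymous.
Codon 6: GUC (Val) → GUU (Val) — synonymous.
Synonymous: 3 of 4.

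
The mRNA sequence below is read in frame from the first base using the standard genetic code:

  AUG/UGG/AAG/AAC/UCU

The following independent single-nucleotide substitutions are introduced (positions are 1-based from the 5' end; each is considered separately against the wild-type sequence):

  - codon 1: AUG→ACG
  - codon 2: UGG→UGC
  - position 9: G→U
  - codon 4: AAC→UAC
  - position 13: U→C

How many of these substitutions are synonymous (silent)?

Codon 1: AUG (Met) → ACG (Thr) — missense.
Codon 2: UGG (Trp) → UGC (Cys) — missense.
Codon 3: AAG (Lys) → AAU (Asn) — missense.
Codon 4: AAC (Asn) → UAC (Tyr) — missense.
Codon 5: UCU (Ser) → CCU (Pro) — missense.
Synonymous: 0 of 5.

0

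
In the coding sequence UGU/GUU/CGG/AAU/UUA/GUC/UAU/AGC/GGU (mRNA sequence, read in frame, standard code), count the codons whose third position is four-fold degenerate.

4

Codon 1 UGU (Cys): third position 2-fold.
Codon 2 GUU (Val): third position 4-fold.
Codon 3 CGG (Arg): third position 4-fold.
Codon 4 AAU (Asn): third position 2-fold.
Codon 5 UUA (Leu): third position 2-fold.
Codon 6 GUC (Val): third position 4-fold.
Codon 7 UAU (Tyr): third position 2-fold.
Codon 8 AGC (Ser): third position 2-fold.
Codon 9 GGU (Gly): third position 4-fold.
Four-fold degenerate third positions: 4.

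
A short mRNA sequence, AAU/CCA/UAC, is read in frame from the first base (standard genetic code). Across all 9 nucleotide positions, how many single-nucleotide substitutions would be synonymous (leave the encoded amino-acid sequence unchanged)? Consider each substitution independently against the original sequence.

5

Codon 1 (AAU, Asn): 1 synonymous substitution.
Codon 2 (CCA, Pro): 3 synonymous substitutions.
Codon 3 (UAC, Tyr): 1 synonymous substitution.
Total: 1 + 3 + 1 = 5.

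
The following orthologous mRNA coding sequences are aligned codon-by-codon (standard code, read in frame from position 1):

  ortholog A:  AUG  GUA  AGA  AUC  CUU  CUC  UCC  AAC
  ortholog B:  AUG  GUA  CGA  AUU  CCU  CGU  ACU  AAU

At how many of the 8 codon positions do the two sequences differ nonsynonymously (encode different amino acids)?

Codon 1: AUG Met / AUG Met — identical.
Codon 2: GUA Val / GUA Val — identical.
Codon 3: AGA Arg / CGA Arg — synonymous.
Codon 4: AUC Ile / AUU Ile — synonymous.
Codon 5: CUU Leu / CCU Pro — nonsynonymous.
Codon 6: CUC Leu / CGU Arg — nonsynonymous.
Codon 7: UCC Ser / ACU Thr — nonsynonymous.
Codon 8: AAC Asn / AAU Asn — synonymous.
Nonsynonymous differences: 3.

3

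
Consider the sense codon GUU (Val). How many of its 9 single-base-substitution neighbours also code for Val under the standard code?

Position 1: none → 0 synonymous.
Position 2: none → 0 synonymous.
Position 3: GUC, GUA, GUG → 3 synonymous.
Total: 0 + 0 + 3 = 3.

3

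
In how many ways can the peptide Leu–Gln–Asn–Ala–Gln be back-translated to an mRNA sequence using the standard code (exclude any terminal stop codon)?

Leu: 6 codons.
Gln: 2 codons.
Asn: 2 codons.
Ala: 4 codons.
Gln: 2 codons.
6 × 2 × 2 × 4 × 2 = 192.

192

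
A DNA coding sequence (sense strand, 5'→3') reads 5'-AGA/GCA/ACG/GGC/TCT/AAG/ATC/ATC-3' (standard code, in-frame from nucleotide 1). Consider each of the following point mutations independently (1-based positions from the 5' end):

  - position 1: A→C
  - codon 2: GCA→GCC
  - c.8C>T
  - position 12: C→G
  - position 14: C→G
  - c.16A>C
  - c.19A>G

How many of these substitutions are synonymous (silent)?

3

Codon 1: AGA (Arg) → CGA (Arg) — synonymous.
Codon 2: GCA (Ala) → GCC (Ala) — synonymous.
Codon 3: ACG (Thr) → ATG (Met) — missense.
Codon 4: GGC (Gly) → GGG (Gly) — synonymous.
Codon 5: TCT (Ser) → TGT (Cys) — missense.
Codon 6: AAG (Lys) → CAG (Gln) — missense.
Codon 7: ATC (Ile) → GTC (Val) — missense.
Synonymous: 3 of 7.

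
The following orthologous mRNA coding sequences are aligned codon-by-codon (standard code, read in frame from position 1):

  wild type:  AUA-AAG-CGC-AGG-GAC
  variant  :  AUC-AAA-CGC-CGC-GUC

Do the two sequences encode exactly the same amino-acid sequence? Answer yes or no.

no

Codon 1: AUA Ile / AUC Ile — synonymous.
Codon 2: AAG Lys / AAA Lys — synonymous.
Codon 3: CGC Arg / CGC Arg — identical.
Codon 4: AGG Arg / CGC Arg — synonymous.
Codon 5: GAC Asp / GUC Val — nonsynonymous.
Nonsynonymous differences: 1 → different protein.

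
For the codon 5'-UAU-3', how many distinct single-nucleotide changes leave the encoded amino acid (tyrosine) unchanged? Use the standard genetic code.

1

Position 1: none → 0 synonymous.
Position 2: none → 0 synonymous.
Position 3: UAC → 1 synonymous.
Total: 0 + 0 + 1 = 1.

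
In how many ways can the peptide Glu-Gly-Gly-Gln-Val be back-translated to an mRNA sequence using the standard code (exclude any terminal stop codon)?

256

Glu: 2 codons.
Gly: 4 codons.
Gly: 4 codons.
Gln: 2 codons.
Val: 4 codons.
2 × 4 × 4 × 2 × 4 = 256.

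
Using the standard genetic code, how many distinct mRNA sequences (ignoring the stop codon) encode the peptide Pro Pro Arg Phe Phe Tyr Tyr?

1536

Pro: 4 codons.
Pro: 4 codons.
Arg: 6 codons.
Phe: 2 codons.
Phe: 2 codons.
Tyr: 2 codons.
Tyr: 2 codons.
4 × 4 × 6 × 2 × 2 × 2 × 2 = 1536.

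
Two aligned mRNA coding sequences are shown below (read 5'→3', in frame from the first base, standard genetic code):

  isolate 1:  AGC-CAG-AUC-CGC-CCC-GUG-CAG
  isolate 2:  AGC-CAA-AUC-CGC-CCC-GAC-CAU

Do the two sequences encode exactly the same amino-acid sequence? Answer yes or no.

Codon 1: AGC Ser / AGC Ser — identical.
Codon 2: CAG Gln / CAA Gln — synonymous.
Codon 3: AUC Ile / AUC Ile — identical.
Codon 4: CGC Arg / CGC Arg — identical.
Codon 5: CCC Pro / CCC Pro — identical.
Codon 6: GUG Val / GAC Asp — nonsynonymous.
Codon 7: CAG Gln / CAU His — nonsynonymous.
Nonsynonymous differences: 2 → different protein.

no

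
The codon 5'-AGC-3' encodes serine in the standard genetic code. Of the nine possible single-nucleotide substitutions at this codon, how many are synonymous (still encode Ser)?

1

Position 1: none → 0 synonymous.
Position 2: none → 0 synonymous.
Position 3: AGU → 1 synonymous.
Total: 0 + 0 + 1 = 1.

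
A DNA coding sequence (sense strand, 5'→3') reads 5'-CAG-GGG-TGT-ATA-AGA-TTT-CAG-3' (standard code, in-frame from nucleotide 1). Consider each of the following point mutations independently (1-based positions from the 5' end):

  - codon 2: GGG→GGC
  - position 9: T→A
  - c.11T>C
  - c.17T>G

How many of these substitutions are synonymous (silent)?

1

Codon 2: GGG (Gly) → GGC (Gly) — synonymous.
Codon 3: TGT (Cys) → TGA (Stop) — nonsense.
Codon 4: ATA (Ile) → ACA (Thr) — missense.
Codon 6: TTT (Phe) → TGT (Cys) — missense.
Synonymous: 1 of 4.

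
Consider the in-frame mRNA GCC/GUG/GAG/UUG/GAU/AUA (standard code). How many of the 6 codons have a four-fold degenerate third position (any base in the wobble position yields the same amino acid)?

Codon 1 GCC (Ala): third position 4-fold.
Codon 2 GUG (Val): third position 4-fold.
Codon 3 GAG (Glu): third position 2-fold.
Codon 4 UUG (Leu): third position 2-fold.
Codon 5 GAU (Asp): third position 2-fold.
Codon 6 AUA (Ile): third position 3-fold.
Four-fold degenerate third positions: 2.

2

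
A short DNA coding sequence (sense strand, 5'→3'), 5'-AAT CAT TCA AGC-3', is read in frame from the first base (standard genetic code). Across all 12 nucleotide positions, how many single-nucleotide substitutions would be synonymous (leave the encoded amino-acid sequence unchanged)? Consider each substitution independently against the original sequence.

6

Codon 1 (AAT, Asn): 1 synonymous substitution.
Codon 2 (CAT, His): 1 synonymous substitution.
Codon 3 (TCA, Ser): 3 synonymous substitutions.
Codon 4 (AGC, Ser): 1 synonymous substitution.
Total: 1 + 1 + 3 + 1 = 6.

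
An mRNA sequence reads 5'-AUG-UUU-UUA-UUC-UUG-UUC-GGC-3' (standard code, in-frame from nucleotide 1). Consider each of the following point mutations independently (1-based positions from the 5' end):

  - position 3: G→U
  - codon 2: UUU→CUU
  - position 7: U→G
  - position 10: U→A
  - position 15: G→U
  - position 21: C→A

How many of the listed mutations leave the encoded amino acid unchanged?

1

Codon 1: AUG (Met) → AUU (Ile) — missense.
Codon 2: UUU (Phe) → CUU (Leu) — missense.
Codon 3: UUA (Leu) → GUA (Val) — missense.
Codon 4: UUC (Phe) → AUC (Ile) — missense.
Codon 5: UUG (Leu) → UUU (Phe) — missense.
Codon 7: GGC (Gly) → GGA (Gly) — synonymous.
Synonymous: 1 of 6.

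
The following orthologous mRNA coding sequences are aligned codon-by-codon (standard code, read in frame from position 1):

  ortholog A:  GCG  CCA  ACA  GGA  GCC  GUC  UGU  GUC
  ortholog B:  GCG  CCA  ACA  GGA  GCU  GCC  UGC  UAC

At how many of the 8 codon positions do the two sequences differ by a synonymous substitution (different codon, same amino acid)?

Codon 1: GCG Ala / GCG Ala — identical.
Codon 2: CCA Pro / CCA Pro — identical.
Codon 3: ACA Thr / ACA Thr — identical.
Codon 4: GGA Gly / GGA Gly — identical.
Codon 5: GCC Ala / GCU Ala — synonymous.
Codon 6: GUC Val / GCC Ala — nonsynonymous.
Codon 7: UGU Cys / UGC Cys — synonymous.
Codon 8: GUC Val / UAC Tyr — nonsynonymous.
Synonymous differences: 2.

2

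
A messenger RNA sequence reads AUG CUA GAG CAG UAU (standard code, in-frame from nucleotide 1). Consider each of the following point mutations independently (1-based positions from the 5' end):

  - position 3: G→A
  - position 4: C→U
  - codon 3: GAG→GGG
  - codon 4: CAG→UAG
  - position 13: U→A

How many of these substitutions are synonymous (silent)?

Codon 1: AUG (Met) → AUA (Ile) — missense.
Codon 2: CUA (Leu) → UUA (Leu) — synonymous.
Codon 3: GAG (Glu) → GGG (Gly) — missense.
Codon 4: CAG (Gln) → UAG (Stop) — nonsense.
Codon 5: UAU (Tyr) → AAU (Asn) — missense.
Synonymous: 1 of 5.

1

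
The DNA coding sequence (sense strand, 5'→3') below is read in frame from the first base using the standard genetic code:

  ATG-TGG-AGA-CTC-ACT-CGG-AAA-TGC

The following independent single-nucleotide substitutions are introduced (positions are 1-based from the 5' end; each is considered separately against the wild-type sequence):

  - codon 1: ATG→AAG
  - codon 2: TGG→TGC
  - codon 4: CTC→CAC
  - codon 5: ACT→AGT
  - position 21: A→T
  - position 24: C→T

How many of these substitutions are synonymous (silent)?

1

Codon 1: ATG (Met) → AAG (Lys) — missense.
Codon 2: TGG (Trp) → TGC (Cys) — missense.
Codon 4: CTC (Leu) → CAC (His) — missense.
Codon 5: ACT (Thr) → AGT (Ser) — missense.
Codon 7: AAA (Lys) → AAT (Asn) — missense.
Codon 8: TGC (Cys) → TGT (Cys) — synonymous.
Synonymous: 1 of 6.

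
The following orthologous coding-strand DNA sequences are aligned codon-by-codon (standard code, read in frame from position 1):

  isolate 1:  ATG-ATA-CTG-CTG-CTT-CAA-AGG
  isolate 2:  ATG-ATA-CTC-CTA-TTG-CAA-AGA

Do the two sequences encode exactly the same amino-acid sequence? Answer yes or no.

yes

Codon 1: ATG Met / ATG Met — identical.
Codon 2: ATA Ile / ATA Ile — identical.
Codon 3: CTG Leu / CTC Leu — synonymous.
Codon 4: CTG Leu / CTA Leu — synonymous.
Codon 5: CTT Leu / TTG Leu — synonymous.
Codon 6: CAA Gln / CAA Gln — identical.
Codon 7: AGG Arg / AGA Arg — synonymous.
Nonsynonymous differences: 0 → same protein.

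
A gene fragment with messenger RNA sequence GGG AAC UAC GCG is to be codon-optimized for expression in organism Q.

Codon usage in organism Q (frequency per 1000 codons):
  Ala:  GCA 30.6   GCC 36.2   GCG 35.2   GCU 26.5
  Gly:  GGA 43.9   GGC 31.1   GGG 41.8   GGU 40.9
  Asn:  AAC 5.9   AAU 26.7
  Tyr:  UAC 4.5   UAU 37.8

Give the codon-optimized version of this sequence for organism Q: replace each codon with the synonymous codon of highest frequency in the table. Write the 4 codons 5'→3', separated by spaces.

Codon 1 (Gly): best is GGA at 43.9.
Codon 2 (Asn): best is AAU at 26.7.
Codon 3 (Tyr): best is UAU at 37.8.
Codon 4 (Ala): best is GCC at 36.2.

GGA AAU UAU GCC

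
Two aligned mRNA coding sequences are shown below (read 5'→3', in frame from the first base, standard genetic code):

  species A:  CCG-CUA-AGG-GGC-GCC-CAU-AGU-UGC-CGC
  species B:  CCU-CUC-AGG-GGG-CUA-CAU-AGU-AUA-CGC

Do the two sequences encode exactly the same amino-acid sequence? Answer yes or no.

Codon 1: CCG Pro / CCU Pro — synonymous.
Codon 2: CUA Leu / CUC Leu — synonymous.
Codon 3: AGG Arg / AGG Arg — identical.
Codon 4: GGC Gly / GGG Gly — synonymous.
Codon 5: GCC Ala / CUA Leu — nonsynonymous.
Codon 6: CAU His / CAU His — identical.
Codon 7: AGU Ser / AGU Ser — identical.
Codon 8: UGC Cys / AUA Ile — nonsynonymous.
Codon 9: CGC Arg / CGC Arg — identical.
Nonsynonymous differences: 2 → different protein.

no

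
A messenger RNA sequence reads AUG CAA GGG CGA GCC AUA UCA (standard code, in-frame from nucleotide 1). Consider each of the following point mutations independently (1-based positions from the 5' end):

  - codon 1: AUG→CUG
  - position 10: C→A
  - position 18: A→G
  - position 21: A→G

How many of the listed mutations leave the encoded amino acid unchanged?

2

Codon 1: AUG (Met) → CUG (Leu) — missense.
Codon 4: CGA (Arg) → AGA (Arg) — synonymous.
Codon 6: AUA (Ile) → AUG (Met) — missense.
Codon 7: UCA (Ser) → UCG (Ser) — synonymous.
Synonymous: 2 of 4.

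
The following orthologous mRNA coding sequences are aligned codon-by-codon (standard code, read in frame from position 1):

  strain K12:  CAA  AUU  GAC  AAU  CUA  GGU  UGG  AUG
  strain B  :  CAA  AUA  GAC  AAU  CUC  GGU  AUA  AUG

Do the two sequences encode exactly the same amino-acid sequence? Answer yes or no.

no

Codon 1: CAA Gln / CAA Gln — identical.
Codon 2: AUU Ile / AUA Ile — synonymous.
Codon 3: GAC Asp / GAC Asp — identical.
Codon 4: AAU Asn / AAU Asn — identical.
Codon 5: CUA Leu / CUC Leu — synonymous.
Codon 6: GGU Gly / GGU Gly — identical.
Codon 7: UGG Trp / AUA Ile — nonsynonymous.
Codon 8: AUG Met / AUG Met — identical.
Nonsynonymous differences: 1 → different protein.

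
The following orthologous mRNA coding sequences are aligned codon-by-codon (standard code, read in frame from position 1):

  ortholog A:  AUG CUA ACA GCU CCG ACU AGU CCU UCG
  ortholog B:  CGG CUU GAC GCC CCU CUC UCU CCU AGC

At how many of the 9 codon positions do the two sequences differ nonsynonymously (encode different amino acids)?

3

Codon 1: AUG Met / CGG Arg — nonsynonymous.
Codon 2: CUA Leu / CUU Leu — synonymous.
Codon 3: ACA Thr / GAC Asp — nonsynonymous.
Codon 4: GCU Ala / GCC Ala — synonymous.
Codon 5: CCG Pro / CCU Pro — synonymous.
Codon 6: ACU Thr / CUC Leu — nonsynonymous.
Codon 7: AGU Ser / UCU Ser — synonymous.
Codon 8: CCU Pro / CCU Pro — identical.
Codon 9: UCG Ser / AGC Ser — synonymous.
Nonsynonymous differences: 3.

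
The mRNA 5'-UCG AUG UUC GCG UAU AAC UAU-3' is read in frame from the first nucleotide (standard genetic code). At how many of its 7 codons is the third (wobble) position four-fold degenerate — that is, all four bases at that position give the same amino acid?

Codon 1 UCG (Ser): third position 4-fold.
Codon 2 AUG (Met): third position 1-fold.
Codon 3 UUC (Phe): third position 2-fold.
Codon 4 GCG (Ala): third position 4-fold.
Codon 5 UAU (Tyr): third position 2-fold.
Codon 6 AAC (Asn): third position 2-fold.
Codon 7 UAU (Tyr): third position 2-fold.
Four-fold degenerate third positions: 2.

2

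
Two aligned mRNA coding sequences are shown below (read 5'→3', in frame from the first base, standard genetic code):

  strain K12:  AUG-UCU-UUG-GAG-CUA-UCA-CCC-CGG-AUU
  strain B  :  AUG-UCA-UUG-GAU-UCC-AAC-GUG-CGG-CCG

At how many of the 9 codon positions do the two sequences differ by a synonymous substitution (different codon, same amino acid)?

1

Codon 1: AUG Met / AUG Met — identical.
Codon 2: UCU Ser / UCA Ser — synonymous.
Codon 3: UUG Leu / UUG Leu — identical.
Codon 4: GAG Glu / GAU Asp — nonsynonymous.
Codon 5: CUA Leu / UCC Ser — nonsynonymous.
Codon 6: UCA Ser / AAC Asn — nonsynonymous.
Codon 7: CCC Pro / GUG Val — nonsynonymous.
Codon 8: CGG Arg / CGG Arg — identical.
Codon 9: AUU Ile / CCG Pro — nonsynonymous.
Synonymous differences: 1.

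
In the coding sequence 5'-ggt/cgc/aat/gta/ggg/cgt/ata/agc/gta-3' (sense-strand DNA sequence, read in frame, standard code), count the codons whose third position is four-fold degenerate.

Codon 1 GGT (Gly): third position 4-fold.
Codon 2 CGC (Arg): third position 4-fold.
Codon 3 AAT (Asn): third position 2-fold.
Codon 4 GTA (Val): third position 4-fold.
Codon 5 GGG (Gly): third position 4-fold.
Codon 6 CGT (Arg): third position 4-fold.
Codon 7 ATA (Ile): third position 3-fold.
Codon 8 AGC (Ser): third position 2-fold.
Codon 9 GTA (Val): third position 4-fold.
Four-fold degenerate third positions: 6.

6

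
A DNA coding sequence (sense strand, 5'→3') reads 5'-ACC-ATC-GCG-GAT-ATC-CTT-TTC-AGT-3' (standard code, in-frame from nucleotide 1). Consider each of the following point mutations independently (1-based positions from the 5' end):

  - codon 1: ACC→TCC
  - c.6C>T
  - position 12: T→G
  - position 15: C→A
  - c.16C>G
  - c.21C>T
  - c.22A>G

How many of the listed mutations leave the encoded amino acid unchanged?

3

Codon 1: ACC (Thr) → TCC (Ser) — missense.
Codon 2: ATC (Ile) → ATT (Ile) — synonymous.
Codon 4: GAT (Asp) → GAG (Glu) — missense.
Codon 5: ATC (Ile) → ATA (Ile) — synonymous.
Codon 6: CTT (Leu) → GTT (Val) — missense.
Codon 7: TTC (Phe) → TTT (Phe) — synonymous.
Codon 8: AGT (Ser) → GGT (Gly) — missense.
Synonymous: 3 of 7.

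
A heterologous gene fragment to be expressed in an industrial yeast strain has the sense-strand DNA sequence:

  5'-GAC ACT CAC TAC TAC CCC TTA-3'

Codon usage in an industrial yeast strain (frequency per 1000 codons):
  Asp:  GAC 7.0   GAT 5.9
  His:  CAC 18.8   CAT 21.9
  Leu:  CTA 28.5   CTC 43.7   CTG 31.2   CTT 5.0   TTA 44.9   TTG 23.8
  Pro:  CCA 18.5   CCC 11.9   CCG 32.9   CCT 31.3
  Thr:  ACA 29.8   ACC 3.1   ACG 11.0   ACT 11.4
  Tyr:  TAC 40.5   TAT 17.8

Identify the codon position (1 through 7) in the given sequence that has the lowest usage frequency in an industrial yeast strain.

1

Codon 1 GAC (Asp): 7.0 per 1000.
Codon 2 ACT (Thr): 11.4 per 1000.
Codon 3 CAC (His): 18.8 per 1000.
Codon 4 TAC (Tyr): 40.5 per 1000.
Codon 5 TAC (Tyr): 40.5 per 1000.
Codon 6 CCC (Pro): 11.9 per 1000.
Codon 7 TTA (Leu): 44.9 per 1000.
Lowest frequency is 7.0 at codon 1.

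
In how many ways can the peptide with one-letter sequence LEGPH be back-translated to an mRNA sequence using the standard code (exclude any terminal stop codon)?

384

Leu: 6 codons.
Glu: 2 codons.
Gly: 4 codons.
Pro: 4 codons.
His: 2 codons.
6 × 2 × 4 × 4 × 2 = 384.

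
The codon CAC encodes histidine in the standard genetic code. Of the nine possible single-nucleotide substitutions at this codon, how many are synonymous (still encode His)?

1

Position 1: none → 0 synonymous.
Position 2: none → 0 synonymous.
Position 3: CAU → 1 synonymous.
Total: 0 + 0 + 1 = 1.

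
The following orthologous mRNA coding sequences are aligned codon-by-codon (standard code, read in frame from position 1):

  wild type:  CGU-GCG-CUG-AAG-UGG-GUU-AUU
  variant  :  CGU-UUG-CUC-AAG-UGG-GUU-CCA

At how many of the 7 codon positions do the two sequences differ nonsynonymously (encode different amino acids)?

Codon 1: CGU Arg / CGU Arg — identical.
Codon 2: GCG Ala / UUG Leu — nonsynonymous.
Codon 3: CUG Leu / CUC Leu — synonymous.
Codon 4: AAG Lys / AAG Lys — identical.
Codon 5: UGG Trp / UGG Trp — identical.
Codon 6: GUU Val / GUU Val — identical.
Codon 7: AUU Ile / CCA Pro — nonsynonymous.
Nonsynonymous differences: 2.

2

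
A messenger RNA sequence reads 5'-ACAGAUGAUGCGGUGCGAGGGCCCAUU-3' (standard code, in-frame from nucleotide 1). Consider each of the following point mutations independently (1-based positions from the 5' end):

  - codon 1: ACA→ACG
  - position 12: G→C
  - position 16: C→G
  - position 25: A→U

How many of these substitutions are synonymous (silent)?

Codon 1: ACA (Thr) → ACG (Thr) — synonymous.
Codon 4: GCG (Ala) → GCC (Ala) — synonymous.
Codon 6: CGA (Arg) → GGA (Gly) — missense.
Codon 9: AUU (Ile) → UUU (Phe) — missense.
Synonymous: 2 of 4.

2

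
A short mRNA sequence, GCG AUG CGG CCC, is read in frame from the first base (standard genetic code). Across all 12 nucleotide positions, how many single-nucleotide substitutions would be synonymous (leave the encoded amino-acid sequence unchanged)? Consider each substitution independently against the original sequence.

10

Codon 1 (GCG, Ala): 3 synonymous substitutions.
Codon 2 (AUG, Met): 0 synonymous substitutions.
Codon 3 (CGG, Arg): 4 synonymous substitutions.
Codon 4 (CCC, Pro): 3 synonymous substitutions.
Total: 3 + 0 + 4 + 3 = 10.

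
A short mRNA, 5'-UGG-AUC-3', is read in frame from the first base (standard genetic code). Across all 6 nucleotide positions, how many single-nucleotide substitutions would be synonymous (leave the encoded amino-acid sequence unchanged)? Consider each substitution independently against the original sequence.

2

Codon 1 (UGG, Trp): 0 synonymous substitutions.
Codon 2 (AUC, Ile): 2 synonymous substitutions.
Total: 0 + 2 = 2.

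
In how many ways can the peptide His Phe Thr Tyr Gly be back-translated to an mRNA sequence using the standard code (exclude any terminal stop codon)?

128

His: 2 codons.
Phe: 2 codons.
Thr: 4 codons.
Tyr: 2 codons.
Gly: 4 codons.
2 × 2 × 4 × 2 × 4 = 128.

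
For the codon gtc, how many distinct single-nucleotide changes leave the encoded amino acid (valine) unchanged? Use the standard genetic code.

3

Position 1: none → 0 synonymous.
Position 2: none → 0 synonymous.
Position 3: GTT, GTA, GTG → 3 synonymous.
Total: 0 + 0 + 3 = 3.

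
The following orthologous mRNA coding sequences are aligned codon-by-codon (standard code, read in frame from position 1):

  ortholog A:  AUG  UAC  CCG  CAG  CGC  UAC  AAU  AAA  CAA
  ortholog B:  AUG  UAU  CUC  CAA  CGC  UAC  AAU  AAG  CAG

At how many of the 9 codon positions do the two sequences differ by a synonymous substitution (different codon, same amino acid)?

Codon 1: AUG Met / AUG Met — identical.
Codon 2: UAC Tyr / UAU Tyr — synonymous.
Codon 3: CCG Pro / CUC Leu — nonsynonymous.
Codon 4: CAG Gln / CAA Gln — synonymous.
Codon 5: CGC Arg / CGC Arg — identical.
Codon 6: UAC Tyr / UAC Tyr — identical.
Codon 7: AAU Asn / AAU Asn — identical.
Codon 8: AAA Lys / AAG Lys — synonymous.
Codon 9: CAA Gln / CAG Gln — synonymous.
Synonymous differences: 4.

4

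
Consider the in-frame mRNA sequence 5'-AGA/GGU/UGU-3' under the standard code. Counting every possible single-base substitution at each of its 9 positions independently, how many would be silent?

Codon 1 (AGA, Arg): 2 synonymous substitutions.
Codon 2 (GGU, Gly): 3 synonymous substitutions.
Codon 3 (UGU, Cys): 1 synonymous substitution.
Total: 2 + 3 + 1 = 6.

6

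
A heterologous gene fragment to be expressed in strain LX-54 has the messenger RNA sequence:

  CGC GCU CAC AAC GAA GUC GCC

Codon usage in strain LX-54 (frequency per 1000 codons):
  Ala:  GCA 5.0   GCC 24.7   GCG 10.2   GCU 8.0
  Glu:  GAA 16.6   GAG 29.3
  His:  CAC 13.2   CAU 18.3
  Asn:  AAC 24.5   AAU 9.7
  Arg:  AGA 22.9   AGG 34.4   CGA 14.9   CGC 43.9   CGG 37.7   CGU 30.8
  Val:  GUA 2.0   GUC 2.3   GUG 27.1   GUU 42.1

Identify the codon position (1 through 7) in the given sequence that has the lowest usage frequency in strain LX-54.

Codon 1 CGC (Arg): 43.9 per 1000.
Codon 2 GCU (Ala): 8.0 per 1000.
Codon 3 CAC (His): 13.2 per 1000.
Codon 4 AAC (Asn): 24.5 per 1000.
Codon 5 GAA (Glu): 16.6 per 1000.
Codon 6 GUC (Val): 2.3 per 1000.
Codon 7 GCC (Ala): 24.7 per 1000.
Lowest frequency is 2.3 at codon 6.

6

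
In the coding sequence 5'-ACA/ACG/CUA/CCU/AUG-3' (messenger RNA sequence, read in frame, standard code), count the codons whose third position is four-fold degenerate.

Codon 1 ACA (Thr): third position 4-fold.
Codon 2 ACG (Thr): third position 4-fold.
Codon 3 CUA (Leu): third position 4-fold.
Codon 4 CCU (Pro): third position 4-fold.
Codon 5 AUG (Met): third position 1-fold.
Four-fold degenerate third positions: 4.

4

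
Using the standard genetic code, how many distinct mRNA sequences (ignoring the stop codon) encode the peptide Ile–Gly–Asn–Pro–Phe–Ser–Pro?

Ile: 3 codons.
Gly: 4 codons.
Asn: 2 codons.
Pro: 4 codons.
Phe: 2 codons.
Ser: 6 codons.
Pro: 4 codons.
3 × 4 × 2 × 4 × 2 × 6 × 4 = 4608.

4608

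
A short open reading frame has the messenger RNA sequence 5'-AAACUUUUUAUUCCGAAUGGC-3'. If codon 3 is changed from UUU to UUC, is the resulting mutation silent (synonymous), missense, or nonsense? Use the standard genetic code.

silent

Position 9 falls in codon 3: UUU → Phe.
After the substitution the codon is UUC → Phe.
Both encode Phe, so the change is synonymous.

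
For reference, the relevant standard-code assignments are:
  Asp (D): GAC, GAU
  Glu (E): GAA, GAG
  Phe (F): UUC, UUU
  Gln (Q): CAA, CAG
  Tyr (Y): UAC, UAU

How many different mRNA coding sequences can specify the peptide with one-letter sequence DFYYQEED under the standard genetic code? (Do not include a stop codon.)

256

Asp: 2 codons.
Phe: 2 codons.
Tyr: 2 codons.
Tyr: 2 codons.
Gln: 2 codons.
Glu: 2 codons.
Glu: 2 codons.
Asp: 2 codons.
2 × 2 × 2 × 2 × 2 × 2 × 2 × 2 = 256.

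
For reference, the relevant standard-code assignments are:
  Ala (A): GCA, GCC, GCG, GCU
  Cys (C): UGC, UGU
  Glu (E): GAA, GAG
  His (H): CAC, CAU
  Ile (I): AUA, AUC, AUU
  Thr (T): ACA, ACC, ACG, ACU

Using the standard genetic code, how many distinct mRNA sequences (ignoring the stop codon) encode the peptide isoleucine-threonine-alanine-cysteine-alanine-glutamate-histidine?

Ile: 3 codons.
Thr: 4 codons.
Ala: 4 codons.
Cys: 2 codons.
Ala: 4 codons.
Glu: 2 codons.
His: 2 codons.
3 × 4 × 4 × 2 × 4 × 2 × 2 = 1536.

1536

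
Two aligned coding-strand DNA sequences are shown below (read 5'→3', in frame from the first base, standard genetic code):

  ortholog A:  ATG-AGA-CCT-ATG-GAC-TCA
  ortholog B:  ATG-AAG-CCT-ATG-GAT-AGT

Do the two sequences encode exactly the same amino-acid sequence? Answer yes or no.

no

Codon 1: ATG Met / ATG Met — identical.
Codon 2: AGA Arg / AAG Lys — nonsynonymous.
Codon 3: CCT Pro / CCT Pro — identical.
Codon 4: ATG Met / ATG Met — identical.
Codon 5: GAC Asp / GAT Asp — synonymous.
Codon 6: TCA Ser / AGT Ser — synonymous.
Nonsynonymous differences: 1 → different protein.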